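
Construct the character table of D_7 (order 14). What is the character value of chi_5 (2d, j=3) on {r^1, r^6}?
Conjugacy classes: {e} of size 1, {r^1, r^6} of size 2, {r^2, r^5} of size 2, {r^3, r^4} of size 2, {s, sr, ..., sr^6} of size 7.
Character table:
  irrep \ class              {e} (size 1)  {r^1, r^6} (size 2)  {r^2, r^5} (size 2)  {r^3, r^4} (size 2)  {s, sr, ..., sr^6} (size 7)
  chi_1 (triv)               1             1                    1                    1                    1                          
  chi_2 (sign: r->1, s->-1)  1             1                    1                    1                    -1                         
  chi_3 (2d, j=1)            2             2*cos(2*pi/7)        -2*cos(3*pi/7)       -2*cos(pi/7)         0                          
  chi_4 (2d, j=2)            2             -2*cos(3*pi/7)       -2*cos(pi/7)         2*cos(2*pi/7)        0                          
  chi_5 (2d, j=3)            2             -2*cos(pi/7)         2*cos(2*pi/7)        -2*cos(3*pi/7)       0                          

Spot check: chi_5 (2d, j=3) on {r^1, r^6} = -2*cos(pi/7).

Explanation: D_7 has order 2*7 = 14 with 5 conjugacy classes, hence 5 irreducibles. Sum of squared dims 1 + 1 + 4 + 4 + 4 = 14 = |G|. Linear characters come from the abelianisation; the 2-dimensional irreps have character r^k -> 2*cos(2*pi*j*k/7), reflections -> 0.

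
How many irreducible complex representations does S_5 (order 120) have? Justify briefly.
7

Explanation: The number of irreducible complex representations of a finite group equals its number of conjugacy classes. Conjugacy classes in S_5 correspond to cycle types, i.e. partitions of 5; there are p(5) = 7 of them, so S_5 (order 120) has exactly 7 irreducible complex representations.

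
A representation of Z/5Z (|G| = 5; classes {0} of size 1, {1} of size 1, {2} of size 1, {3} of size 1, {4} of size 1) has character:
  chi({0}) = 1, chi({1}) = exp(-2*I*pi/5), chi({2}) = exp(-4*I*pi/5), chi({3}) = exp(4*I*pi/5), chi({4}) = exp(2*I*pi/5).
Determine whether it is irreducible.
Irreducible: <chi, chi> = 1.

Argument: <chi, chi> = (1/|G|) sum_C |C| * |chi(C)|^2 = (1/5)[1*|1|^2 + 1*|exp(-2*I*pi/5)|^2 + 1*|exp(-4*I*pi/5)|^2 + 1*|exp(4*I*pi/5)|^2 + 1*|exp(2*I*pi/5)|^2]
  = (1/5)[(1) + (1) + (1) + (1) + (1)] = 5/5 = 1.
(Exp terms are combined using exp(i*s)*conj(exp(i*t)) = exp(i*(s-t)), and sums of them are collapsed using the identity that for every m > 1 the m distinct m-th roots of unity sum to 0, e.g. 1 + exp(2*I*pi/3) + exp(-2*I*pi/3) = 0.)
A character is irreducible iff <chi, chi> = 1, so this representation is irreducible.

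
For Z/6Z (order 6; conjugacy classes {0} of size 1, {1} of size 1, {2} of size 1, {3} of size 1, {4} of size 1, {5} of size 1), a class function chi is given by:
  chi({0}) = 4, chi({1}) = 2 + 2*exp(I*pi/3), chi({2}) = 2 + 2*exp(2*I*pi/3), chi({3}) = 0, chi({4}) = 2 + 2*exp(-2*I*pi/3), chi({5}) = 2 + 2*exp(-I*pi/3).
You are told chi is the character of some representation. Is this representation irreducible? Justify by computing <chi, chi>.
Not irreducible (reducible): <chi, chi> = 8 > 1.

Details: <chi, chi> = (1/|G|) sum_C |C| * |chi(C)|^2 = (1/6)[1*|4|^2 + 1*|2 + 2*exp(I*pi/3)|^2 + 1*|2 + 2*exp(2*I*pi/3)|^2 + 1*|0|^2 + 1*|2 + 2*exp(-2*I*pi/3)|^2 + 1*|2 + 2*exp(-I*pi/3)|^2]
  = (1/6)[(16) + (12) + (4) + (0) + (4) + (12)] = 48/6 = 8.
(Exp terms are combined using exp(i*s)*conj(exp(i*t)) = exp(i*(s-t)), and sums of them are collapsed using the identity that for every m > 1 the m distinct m-th roots of unity sum to 0, e.g. 1 + exp(2*I*pi/3) + exp(-2*I*pi/3) = 0.)
A character is irreducible iff <chi, chi> = 1, so this representation is reducible.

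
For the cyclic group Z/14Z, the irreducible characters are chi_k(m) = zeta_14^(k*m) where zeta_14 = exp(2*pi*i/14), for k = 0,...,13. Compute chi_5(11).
chi_5(11) = zeta_14^55 = exp(-I*pi/7)

Explanation: chi_5(11) = zeta_14^(5*11) = zeta_14^55. Since zeta_14^14 = 1, this equals zeta_14^13 = exp(2*pi*i*13/14) = exp(-I*pi/7).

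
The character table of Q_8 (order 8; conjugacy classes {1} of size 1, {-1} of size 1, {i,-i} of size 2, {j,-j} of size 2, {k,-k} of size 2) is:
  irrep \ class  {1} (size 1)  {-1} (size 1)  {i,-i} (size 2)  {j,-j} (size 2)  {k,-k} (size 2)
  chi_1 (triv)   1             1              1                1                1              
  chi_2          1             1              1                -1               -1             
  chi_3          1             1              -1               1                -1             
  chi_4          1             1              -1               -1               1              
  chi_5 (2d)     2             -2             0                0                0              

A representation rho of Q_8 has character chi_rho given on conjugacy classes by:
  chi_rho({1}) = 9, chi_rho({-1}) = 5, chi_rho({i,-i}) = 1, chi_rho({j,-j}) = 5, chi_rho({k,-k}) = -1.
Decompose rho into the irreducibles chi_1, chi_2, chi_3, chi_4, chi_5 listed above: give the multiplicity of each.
Multiplicities: chi_1: 3, chi_2: 1, chi_3: 3, chi_4: 0, chi_5: 1.

Argument: Use <chi_rho, chi> = (1/|G|) sum_C |C| * chi_rho(C) * conj(chi(C)) with |G| = 8 for each irreducible chi in the table:
  <chi_rho, chi_1> = (1/8)[1*(9)*conj(1) + 1*(5)*conj(1) + 2*(1)*conj(1) + 2*(5)*conj(1) + 2*(-1)*conj(1)]
      = (1/8)[(9) + (5) + (2) + (10) + (-2)] = 24/8 = 3
  <chi_rho, chi_2> = (1/8)[1*(9)*conj(1) + 1*(5)*conj(1) + 2*(1)*conj(1) + 2*(5)*conj(-1) + 2*(-1)*conj(-1)]
      = (1/8)[(9) + (5) + (2) + (-10) + (2)] = 8/8 = 1
  <chi_rho, chi_3> = (1/8)[1*(9)*conj(1) + 1*(5)*conj(1) + 2*(1)*conj(-1) + 2*(5)*conj(1) + 2*(-1)*conj(-1)]
      = (1/8)[(9) + (5) + (-2) + (10) + (2)] = 24/8 = 3
  <chi_rho, chi_4> = (1/8)[1*(9)*conj(1) + 1*(5)*conj(1) + 2*(1)*conj(-1) + 2*(5)*conj(-1) + 2*(-1)*conj(1)]
      = (1/8)[(9) + (5) + (-2) + (-10) + (-2)] = 0/8 = 0
  <chi_rho, chi_5> = (1/8)[1*(9)*conj(2) + 1*(5)*conj(-2) + 2*(1)*conj(0) + 2*(5)*conj(0) + 2*(-1)*conj(0)]
      = (1/8)[(18) + (-10) + (0) + (0) + (0)] = 8/8 = 1
Dimension check: dim(rho) = sum (mult * dim) = 3*1 + 1*1 + 3*1 + 0*1 + 1*2 = 9 = chi_rho(e) = 9.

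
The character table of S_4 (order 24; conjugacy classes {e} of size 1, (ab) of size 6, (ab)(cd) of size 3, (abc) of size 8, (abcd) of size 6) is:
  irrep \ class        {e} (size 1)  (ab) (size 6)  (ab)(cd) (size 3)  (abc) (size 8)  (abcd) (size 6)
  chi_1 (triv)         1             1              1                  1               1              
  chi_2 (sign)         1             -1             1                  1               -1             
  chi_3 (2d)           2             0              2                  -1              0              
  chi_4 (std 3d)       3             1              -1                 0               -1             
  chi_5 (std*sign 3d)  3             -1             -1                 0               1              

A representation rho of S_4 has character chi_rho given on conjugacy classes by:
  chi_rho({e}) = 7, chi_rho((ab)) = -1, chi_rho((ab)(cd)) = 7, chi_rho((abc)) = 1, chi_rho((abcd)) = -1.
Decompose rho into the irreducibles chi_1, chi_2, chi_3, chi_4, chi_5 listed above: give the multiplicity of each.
Multiplicities: chi_1: 1, chi_2: 2, chi_3: 2, chi_4: 0, chi_5: 0.

Working: Use <chi_rho, chi> = (1/|G|) sum_C |C| * chi_rho(C) * conj(chi(C)) with |G| = 24 for each irreducible chi in the table:
  <chi_rho, chi_1> = (1/24)[1*(7)*conj(1) + 6*(-1)*conj(1) + 3*(7)*conj(1) + 8*(1)*conj(1) + 6*(-1)*conj(1)]
      = (1/24)[(7) + (-6) + (21) + (8) + (-6)] = 24/24 = 1
  <chi_rho, chi_2> = (1/24)[1*(7)*conj(1) + 6*(-1)*conj(-1) + 3*(7)*conj(1) + 8*(1)*conj(1) + 6*(-1)*conj(-1)]
      = (1/24)[(7) + (6) + (21) + (8) + (6)] = 48/24 = 2
  <chi_rho, chi_3> = (1/24)[1*(7)*conj(2) + 6*(-1)*conj(0) + 3*(7)*conj(2) + 8*(1)*conj(-1) + 6*(-1)*conj(0)]
      = (1/24)[(14) + (0) + (42) + (-8) + (0)] = 48/24 = 2
  <chi_rho, chi_4> = (1/24)[1*(7)*conj(3) + 6*(-1)*conj(1) + 3*(7)*conj(-1) + 8*(1)*conj(0) + 6*(-1)*conj(-1)]
      = (1/24)[(21) + (-6) + (-21) + (0) + (6)] = 0/24 = 0
  <chi_rho, chi_5> = (1/24)[1*(7)*conj(3) + 6*(-1)*conj(-1) + 3*(7)*conj(-1) + 8*(1)*conj(0) + 6*(-1)*conj(1)]
      = (1/24)[(21) + (6) + (-21) + (0) + (-6)] = 0/24 = 0
Dimension check: dim(rho) = sum (mult * dim) = 1*1 + 2*1 + 2*2 + 0*3 + 0*3 = 7 = chi_rho(e) = 7.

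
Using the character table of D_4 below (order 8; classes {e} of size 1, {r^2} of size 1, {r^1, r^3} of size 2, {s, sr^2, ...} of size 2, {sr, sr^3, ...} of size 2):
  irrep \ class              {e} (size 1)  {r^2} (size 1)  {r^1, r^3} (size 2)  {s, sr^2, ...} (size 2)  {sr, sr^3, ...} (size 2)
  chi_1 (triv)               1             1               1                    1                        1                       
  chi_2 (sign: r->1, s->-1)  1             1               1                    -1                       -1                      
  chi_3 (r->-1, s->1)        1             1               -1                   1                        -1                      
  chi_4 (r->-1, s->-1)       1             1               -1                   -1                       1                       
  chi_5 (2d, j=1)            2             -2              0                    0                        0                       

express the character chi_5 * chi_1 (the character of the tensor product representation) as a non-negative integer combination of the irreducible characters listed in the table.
chi_5 tensor chi_1 = chi_5 (all other irreducibles have multiplicity 0).

Working: The character of a tensor product is the pointwise product (chi_5 * chi_1)(C) = chi_5(C) * chi_1(C):
  {e}: (2)*(1), {r^2}: (-2)*(1), {r^1, r^3}: (0)*(1), {s, sr^2, ...}: (0)*(1), {sr, sr^3, ...}: (0)*(1)
so (chi_5 * chi_1) takes values
  {e} -> 2, {r^2} -> -2, {r^1, r^3} -> 0, {s, sr^2, ...} -> 0, {sr, sr^3, ...} -> 0.
Now take the inner product of this character with each irreducible chi from the table, <chi_5*chi_1, chi> = (1/8) sum_C |C| (chi_5*chi_1)(C) conj(chi(C)):
  <chi_5*chi_1, chi_1> = (1/8)[1*(2)*conj(1) + 1*(-2)*conj(1) + 2*(0)*conj(1) + 2*(0)*conj(1) + 2*(0)*conj(1)]
      = (1/8)[(2) + (-2) + (0) + (0) + (0)] = 0/8 = 0
  <chi_5*chi_1, chi_2> = (1/8)[1*(2)*conj(1) + 1*(-2)*conj(1) + 2*(0)*conj(1) + 2*(0)*conj(-1) + 2*(0)*conj(-1)]
      = (1/8)[(2) + (-2) + (0) + (0) + (0)] = 0/8 = 0
  <chi_5*chi_1, chi_3> = (1/8)[1*(2)*conj(1) + 1*(-2)*conj(1) + 2*(0)*conj(-1) + 2*(0)*conj(1) + 2*(0)*conj(-1)]
      = (1/8)[(2) + (-2) + (0) + (0) + (0)] = 0/8 = 0
  <chi_5*chi_1, chi_4> = (1/8)[1*(2)*conj(1) + 1*(-2)*conj(1) + 2*(0)*conj(-1) + 2*(0)*conj(-1) + 2*(0)*conj(1)]
      = (1/8)[(2) + (-2) + (0) + (0) + (0)] = 0/8 = 0
  <chi_5*chi_1, chi_5> = (1/8)[1*(2)*conj(2) + 1*(-2)*conj(-2) + 2*(0)*conj(0) + 2*(0)*conj(0) + 2*(0)*conj(0)]
      = (1/8)[(4) + (4) + (0) + (0) + (0)] = 8/8 = 1
Hence the multiplicities are chi_5: 1. Dimension check: dim(chi_5)*dim(chi_1) = 2*1 = 2 and sum (mult * dim) = 1*2 = 2.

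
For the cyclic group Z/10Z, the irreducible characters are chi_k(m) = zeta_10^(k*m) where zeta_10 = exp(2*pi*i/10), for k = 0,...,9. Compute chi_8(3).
chi_8(3) = zeta_10^24 = exp(4*I*pi/5)

Solution. chi_8(3) = zeta_10^(8*3) = zeta_10^24. Since zeta_10^10 = 1, this equals zeta_10^4 = exp(2*pi*i*4/10) = exp(4*I*pi/5).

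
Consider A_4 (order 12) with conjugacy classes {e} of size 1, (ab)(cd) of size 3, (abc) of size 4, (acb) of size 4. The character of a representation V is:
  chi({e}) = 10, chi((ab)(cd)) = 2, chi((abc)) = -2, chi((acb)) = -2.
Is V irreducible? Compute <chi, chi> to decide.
Not irreducible (reducible): <chi, chi> = 12 > 1.

Why: <chi, chi> = (1/|G|) sum_C |C| * |chi(C)|^2 = (1/12)[1*|10|^2 + 3*|2|^2 + 4*|-2|^2 + 4*|-2|^2]
  = (1/12)[(100) + (12) + (16) + (16)] = 144/12 = 12.
(Exp terms are combined using exp(i*s)*conj(exp(i*t)) = exp(i*(s-t)), and sums of them are collapsed using the identity that for every m > 1 the m distinct m-th roots of unity sum to 0, e.g. 1 + exp(2*I*pi/3) + exp(-2*I*pi/3) = 0.)
A character is irreducible iff <chi, chi> = 1, so this representation is reducible.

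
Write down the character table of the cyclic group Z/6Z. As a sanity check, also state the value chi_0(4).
Character table of Z/6Z (irreps indexed chi_0,...,chi_5 with chi_k(m) = zeta_6^(k*m), zeta_6 = exp(2*pi*i/6)):
  irrep \ class  {0} (size 1)  {1} (size 1)    {2} (size 1)    {3} (size 1)  {4} (size 1)    {5} (size 1)  
  chi_0          1             1               1               1             1               1             
  chi_1          1             exp(I*pi/3)     exp(2*I*pi/3)   -1            exp(-2*I*pi/3)  exp(-I*pi/3)  
  chi_2          1             exp(2*I*pi/3)   exp(-2*I*pi/3)  1             exp(2*I*pi/3)   exp(-2*I*pi/3)
  chi_3          1             -1              1               -1            1               -1            
  chi_4          1             exp(-2*I*pi/3)  exp(2*I*pi/3)   1             exp(-2*I*pi/3)  exp(2*I*pi/3) 
  chi_5          1             exp(-I*pi/3)    exp(-2*I*pi/3)  -1            exp(2*I*pi/3)   exp(I*pi/3)   

Spot check: chi_0(4) = zeta_6^(0*4) = zeta_6^0 = 1.

Reasoning: Z/6Z is abelian, so all 6 irreducible complex representations are 1-dimensional. They are given by chi_k(m) = zeta_6^(k*m) for k = 0,...,5. Row orthogonality: sum_m chi_k(m) conj(chi_l(m)) = 6 * [k = l].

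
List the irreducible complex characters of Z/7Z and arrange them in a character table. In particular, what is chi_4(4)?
Character table of Z/7Z (irreps indexed chi_0,...,chi_6 with chi_k(m) = zeta_7^(k*m), zeta_7 = exp(2*pi*i/7)):
  irrep \ class  {0} (size 1)  {1} (size 1)    {2} (size 1)    {3} (size 1)    {4} (size 1)    {5} (size 1)    {6} (size 1)  
  chi_0          1             1               1               1               1               1               1             
  chi_1          1             exp(2*I*pi/7)   exp(4*I*pi/7)   exp(6*I*pi/7)   exp(-6*I*pi/7)  exp(-4*I*pi/7)  exp(-2*I*pi/7)
  chi_2          1             exp(4*I*pi/7)   exp(-6*I*pi/7)  exp(-2*I*pi/7)  exp(2*I*pi/7)   exp(6*I*pi/7)   exp(-4*I*pi/7)
  chi_3          1             exp(6*I*pi/7)   exp(-2*I*pi/7)  exp(4*I*pi/7)   exp(-4*I*pi/7)  exp(2*I*pi/7)   exp(-6*I*pi/7)
  chi_4          1             exp(-6*I*pi/7)  exp(2*I*pi/7)   exp(-4*I*pi/7)  exp(4*I*pi/7)   exp(-2*I*pi/7)  exp(6*I*pi/7) 
  chi_5          1             exp(-4*I*pi/7)  exp(6*I*pi/7)   exp(2*I*pi/7)   exp(-2*I*pi/7)  exp(-6*I*pi/7)  exp(4*I*pi/7) 
  chi_6          1             exp(-2*I*pi/7)  exp(-4*I*pi/7)  exp(-6*I*pi/7)  exp(6*I*pi/7)   exp(4*I*pi/7)   exp(2*I*pi/7) 

Spot check: chi_4(4) = zeta_7^(4*4) = zeta_7^16 = exp(4*I*pi/7).

Z/7Z is abelian, so all 7 irreducible complex representations are 1-dimensional. They are given by chi_k(m) = zeta_7^(k*m) for k = 0,...,6. Row orthogonality: sum_m chi_k(m) conj(chi_l(m)) = 7 * [k = l].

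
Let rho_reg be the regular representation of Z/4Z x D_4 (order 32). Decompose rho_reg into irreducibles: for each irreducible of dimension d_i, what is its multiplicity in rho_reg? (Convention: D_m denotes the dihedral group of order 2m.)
Each irreducible V_i of dimension d_i appears with multiplicity d_i, i.e. rho_reg = (direct sum over all irreducibles V_i) d_i V_i. The irreducible dimensions for Z/4Z x D_4 are 1, 1, 1, 1, 1, 1, 1, 1, 1, 1, 1, 1, 1, 1, 1, 1, 2, 2, 2, 2: 16 irreducibles of dimension 1, each with multiplicity 1; 4 irreducibles of dimension 2, each with multiplicity 2. Total dimension 16*1*1 + 4*2*2 = 32 = |G|.

Argument: General theorem: in the regular representation of a finite group G, each irreducible appears with multiplicity equal to its dimension. Check: dim(rho_reg) = sum d_i^2 = 1 + 1 + 1 + 1 + 1 + 1 + 1 + 1 + 1 + 1 + 1 + 1 + 1 + 1 + 1 + 1 + 4 + 4 + 4 + 4 = 32 = |G|.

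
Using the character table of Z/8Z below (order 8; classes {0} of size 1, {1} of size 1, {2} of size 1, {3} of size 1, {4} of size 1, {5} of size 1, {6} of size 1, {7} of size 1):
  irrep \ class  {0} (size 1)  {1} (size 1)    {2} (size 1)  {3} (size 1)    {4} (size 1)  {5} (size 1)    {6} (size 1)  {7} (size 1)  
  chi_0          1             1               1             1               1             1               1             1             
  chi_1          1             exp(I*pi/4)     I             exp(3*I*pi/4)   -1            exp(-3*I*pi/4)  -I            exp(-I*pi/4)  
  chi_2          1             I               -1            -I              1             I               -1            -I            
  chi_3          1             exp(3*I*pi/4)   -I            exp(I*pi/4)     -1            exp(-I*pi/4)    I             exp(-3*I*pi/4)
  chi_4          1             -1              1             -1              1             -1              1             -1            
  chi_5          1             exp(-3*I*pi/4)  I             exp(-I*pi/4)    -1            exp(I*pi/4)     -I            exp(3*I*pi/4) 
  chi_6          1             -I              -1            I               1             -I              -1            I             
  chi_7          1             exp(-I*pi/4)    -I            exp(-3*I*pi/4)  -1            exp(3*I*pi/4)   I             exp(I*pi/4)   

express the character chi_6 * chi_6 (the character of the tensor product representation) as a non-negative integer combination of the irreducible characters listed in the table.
chi_6 tensor chi_6 = chi_4 (all other irreducibles have multiplicity 0).

Proof sketch: The character of a tensor product is the pointwise product (chi_6 * chi_6)(C) = chi_6(C) * chi_6(C):
  {0}: (1)*(1), {1}: (-I)*(-I), {2}: (-1)*(-1), {3}: (I)*(I), {4}: (1)*(1), {5}: (-I)*(-I), {6}: (-1)*(-1), {7}: (I)*(I)
so (chi_6 * chi_6) takes values
  {0} -> 1, {1} -> -1, {2} -> 1, {3} -> -1, {4} -> 1, {5} -> -1, {6} -> 1, {7} -> -1.
Now take the inner product of this character with each irreducible chi from the table, <chi_6*chi_6, chi> = (1/8) sum_C |C| (chi_6*chi_6)(C) conj(chi(C)):
  <chi_6*chi_6, chi_0> = (1/8)[1*(1)*conj(1) + 1*(-1)*conj(1) + 1*(1)*conj(1) + 1*(-1)*conj(1) + 1*(1)*conj(1) + 1*(-1)*conj(1) + 1*(1)*conj(1) + 1*(-1)*conj(1)]
      = (1/8)[(1) + (-1) + (1) + (-1) + (1) + (-1) + (1) + (-1)] = 0/8 = 0
  <chi_6*chi_6, chi_1> = (1/8)[1*(1)*conj(1) + 1*(-1)*conj(exp(I*pi/4)) + 1*(1)*conj(I) + 1*(-1)*conj(exp(3*I*pi/4)) + 1*(1)*conj(-1) + 1*(-1)*conj(exp(-3*I*pi/4)) + 1*(1)*conj(-I) + 1*(-1)*conj(exp(-I*pi/4))]
      = (1/8)[(1) + (-exp(-I*pi/4)) + (-I) + (-exp(-3*I*pi/4)) + (-1) + (-exp(3*I*pi/4)) + (I) + (-exp(I*pi/4))] = 0/8 = 0
  <chi_6*chi_6, chi_2> = (1/8)[1*(1)*conj(1) + 1*(-1)*conj(I) + 1*(1)*conj(-1) + 1*(-1)*conj(-I) + 1*(1)*conj(1) + 1*(-1)*conj(I) + 1*(1)*conj(-1) + 1*(-1)*conj(-I)]
      = (1/8)[(1) + (I) + (-1) + (-I) + (1) + (I) + (-1) + (-I)] = 0/8 = 0
  <chi_6*chi_6, chi_3> = (1/8)[1*(1)*conj(1) + 1*(-1)*conj(exp(3*I*pi/4)) + 1*(1)*conj(-I) + 1*(-1)*conj(exp(I*pi/4)) + 1*(1)*conj(-1) + 1*(-1)*conj(exp(-I*pi/4)) + 1*(1)*conj(I) + 1*(-1)*conj(exp(-3*I*pi/4))]
      = (1/8)[(1) + (-exp(-3*I*pi/4)) + (I) + (-exp(-I*pi/4)) + (-1) + (-exp(I*pi/4)) + (-I) + (-exp(3*I*pi/4))] = 0/8 = 0
  <chi_6*chi_6, chi_4> = (1/8)[1*(1)*conj(1) + 1*(-1)*conj(-1) + 1*(1)*conj(1) + 1*(-1)*conj(-1) + 1*(1)*conj(1) + 1*(-1)*conj(-1) + 1*(1)*conj(1) + 1*(-1)*conj(-1)]
      = (1/8)[(1) + (1) + (1) + (1) + (1) + (1) + (1) + (1)] = 8/8 = 1
  <chi_6*chi_6, chi_5> = (1/8)[1*(1)*conj(1) + 1*(-1)*conj(exp(-3*I*pi/4)) + 1*(1)*conj(I) + 1*(-1)*conj(exp(-I*pi/4)) + 1*(1)*conj(-1) + 1*(-1)*conj(exp(I*pi/4)) + 1*(1)*conj(-I) + 1*(-1)*conj(exp(3*I*pi/4))]
      = (1/8)[(1) + (-exp(3*I*pi/4)) + (-I) + (-exp(I*pi/4)) + (-1) + (-exp(-I*pi/4)) + (I) + (-exp(-3*I*pi/4))] = 0/8 = 0
  <chi_6*chi_6, chi_6> = (1/8)[1*(1)*conj(1) + 1*(-1)*conj(-I) + 1*(1)*conj(-1) + 1*(-1)*conj(I) + 1*(1)*conj(1) + 1*(-1)*conj(-I) + 1*(1)*conj(-1) + 1*(-1)*conj(I)]
      = (1/8)[(1) + (-I) + (-1) + (I) + (1) + (-I) + (-1) + (I)] = 0/8 = 0
  <chi_6*chi_6, chi_7> = (1/8)[1*(1)*conj(1) + 1*(-1)*conj(exp(-I*pi/4)) + 1*(1)*conj(-I) + 1*(-1)*conj(exp(-3*I*pi/4)) + 1*(1)*conj(-1) + 1*(-1)*conj(exp(3*I*pi/4)) + 1*(1)*conj(I) + 1*(-1)*conj(exp(I*pi/4))]
      = (1/8)[(1) + (-exp(I*pi/4)) + (I) + (-exp(3*I*pi/4)) + (-1) + (-exp(-3*I*pi/4)) + (-I) + (-exp(-I*pi/4))] = 0/8 = 0
(Exp terms are combined using exp(i*s)*conj(exp(i*t)) = exp(i*(s-t)), and sums of them are collapsed using the identity that for every m > 1 the m distinct m-th roots of unity sum to 0, e.g. 1 + exp(2*I*pi/3) + exp(-2*I*pi/3) = 0.)
Hence the multiplicities are chi_4: 1. Dimension check: dim(chi_6)*dim(chi_6) = 1*1 = 1 and sum (mult * dim) = 1*1 = 1.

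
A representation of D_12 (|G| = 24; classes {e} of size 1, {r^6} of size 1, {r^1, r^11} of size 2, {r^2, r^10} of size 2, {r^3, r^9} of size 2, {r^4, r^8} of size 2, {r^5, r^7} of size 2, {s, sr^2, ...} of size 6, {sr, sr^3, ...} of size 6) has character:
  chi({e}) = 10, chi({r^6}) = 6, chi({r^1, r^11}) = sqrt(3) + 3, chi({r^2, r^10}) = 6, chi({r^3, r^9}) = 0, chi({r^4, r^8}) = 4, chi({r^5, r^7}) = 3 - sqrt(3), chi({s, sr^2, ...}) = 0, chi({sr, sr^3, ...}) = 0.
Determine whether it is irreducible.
Not irreducible (reducible): <chi, chi> = 12 > 1.

Derivation: <chi, chi> = (1/|G|) sum_C |C| * |chi(C)|^2 = (1/24)[1*|10|^2 + 1*|6|^2 + 2*|sqrt(3) + 3|^2 + 2*|6|^2 + 2*|0|^2 + 2*|4|^2 + 2*|3 - sqrt(3)|^2 + 6*|0|^2 + 6*|0|^2]
  = (1/24)[(100) + (36) + (12*sqrt(3) + 24) + (72) + (0) + (32) + (24 - 12*sqrt(3)) + (0) + (0)] = 288/24 = 12.
A character is irreducible iff <chi, chi> = 1, so this representation is reducible.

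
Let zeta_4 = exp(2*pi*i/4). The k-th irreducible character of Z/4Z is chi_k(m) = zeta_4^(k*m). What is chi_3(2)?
chi_3(2) = zeta_4^6 = -1

Reasoning: chi_3(2) = zeta_4^(3*2) = zeta_4^6. Since zeta_4^4 = 1, this equals zeta_4^2 = exp(2*pi*i*2/4) = -1.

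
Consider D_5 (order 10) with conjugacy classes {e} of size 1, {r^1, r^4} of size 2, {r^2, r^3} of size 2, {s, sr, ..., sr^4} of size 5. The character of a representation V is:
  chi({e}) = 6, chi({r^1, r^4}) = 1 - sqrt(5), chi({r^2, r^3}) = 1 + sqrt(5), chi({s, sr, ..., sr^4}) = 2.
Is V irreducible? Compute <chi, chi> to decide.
Not irreducible (reducible): <chi, chi> = 8 > 1.

Why: <chi, chi> = (1/|G|) sum_C |C| * |chi(C)|^2 = (1/10)[1*|6|^2 + 2*|1 - sqrt(5)|^2 + 2*|1 + sqrt(5)|^2 + 5*|2|^2]
  = (1/10)[(36) + (12 - 4*sqrt(5)) + (4*sqrt(5) + 12) + (20)] = 80/10 = 8.
A character is irreducible iff <chi, chi> = 1, so this representation is reducible.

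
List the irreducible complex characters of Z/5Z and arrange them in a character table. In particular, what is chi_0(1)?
Character table of Z/5Z (irreps indexed chi_0,...,chi_4 with chi_k(m) = zeta_5^(k*m), zeta_5 = exp(2*pi*i/5)):
  irrep \ class  {0} (size 1)  {1} (size 1)    {2} (size 1)    {3} (size 1)    {4} (size 1)  
  chi_0          1             1               1               1               1             
  chi_1          1             exp(2*I*pi/5)   exp(4*I*pi/5)   exp(-4*I*pi/5)  exp(-2*I*pi/5)
  chi_2          1             exp(4*I*pi/5)   exp(-2*I*pi/5)  exp(2*I*pi/5)   exp(-4*I*pi/5)
  chi_3          1             exp(-4*I*pi/5)  exp(2*I*pi/5)   exp(-2*I*pi/5)  exp(4*I*pi/5) 
  chi_4          1             exp(-2*I*pi/5)  exp(-4*I*pi/5)  exp(4*I*pi/5)   exp(2*I*pi/5) 

Spot check: chi_0(1) = zeta_5^(0*1) = zeta_5^0 = 1.

Proof sketch: Z/5Z is abelian, so all 5 irreducible complex representations are 1-dimensional. They are given by chi_k(m) = zeta_5^(k*m) for k = 0,...,4. Row orthogonality: sum_m chi_k(m) conj(chi_l(m)) = 5 * [k = l].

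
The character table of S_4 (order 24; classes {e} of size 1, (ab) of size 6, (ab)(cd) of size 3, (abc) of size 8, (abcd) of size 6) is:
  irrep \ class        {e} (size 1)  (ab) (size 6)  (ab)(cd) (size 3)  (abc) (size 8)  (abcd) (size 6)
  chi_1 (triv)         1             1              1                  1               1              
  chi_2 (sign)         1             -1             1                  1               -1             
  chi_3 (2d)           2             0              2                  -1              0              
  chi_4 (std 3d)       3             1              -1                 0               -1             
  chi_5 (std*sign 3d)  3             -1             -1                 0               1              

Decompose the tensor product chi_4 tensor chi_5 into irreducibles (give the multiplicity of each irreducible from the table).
chi_4 tensor chi_5 = chi_2 + chi_3 + chi_4 + chi_5 (all other irreducibles have multiplicity 0).

Explanation: The character of a tensor product is the pointwise product (chi_4 * chi_5)(C) = chi_4(C) * chi_5(C):
  {e}: (3)*(3), (ab): (1)*(-1), (ab)(cd): (-1)*(-1), (abc): (0)*(0), (abcd): (-1)*(1)
so (chi_4 * chi_5) takes values
  {e} -> 9, (ab) -> -1, (ab)(cd) -> 1, (abc) -> 0, (abcd) -> -1.
Now take the inner product of this character with each irreducible chi from the table, <chi_4*chi_5, chi> = (1/24) sum_C |C| (chi_4*chi_5)(C) conj(chi(C)):
  <chi_4*chi_5, chi_1> = (1/24)[1*(9)*conj(1) + 6*(-1)*conj(1) + 3*(1)*conj(1) + 8*(0)*conj(1) + 6*(-1)*conj(1)]
      = (1/24)[(9) + (-6) + (3) + (0) + (-6)] = 0/24 = 0
  <chi_4*chi_5, chi_2> = (1/24)[1*(9)*conj(1) + 6*(-1)*conj(-1) + 3*(1)*conj(1) + 8*(0)*conj(1) + 6*(-1)*conj(-1)]
      = (1/24)[(9) + (6) + (3) + (0) + (6)] = 24/24 = 1
  <chi_4*chi_5, chi_3> = (1/24)[1*(9)*conj(2) + 6*(-1)*conj(0) + 3*(1)*conj(2) + 8*(0)*conj(-1) + 6*(-1)*conj(0)]
      = (1/24)[(18) + (0) + (6) + (0) + (0)] = 24/24 = 1
  <chi_4*chi_5, chi_4> = (1/24)[1*(9)*conj(3) + 6*(-1)*conj(1) + 3*(1)*conj(-1) + 8*(0)*conj(0) + 6*(-1)*conj(-1)]
      = (1/24)[(27) + (-6) + (-3) + (0) + (6)] = 24/24 = 1
  <chi_4*chi_5, chi_5> = (1/24)[1*(9)*conj(3) + 6*(-1)*conj(-1) + 3*(1)*conj(-1) + 8*(0)*conj(0) + 6*(-1)*conj(1)]
      = (1/24)[(27) + (6) + (-3) + (0) + (-6)] = 24/24 = 1
Hence the multiplicities are chi_2: 1, chi_3: 1, chi_4: 1, chi_5: 1. Dimension check: dim(chi_4)*dim(chi_5) = 3*3 = 9 and sum (mult * dim) = 1*1 + 1*2 + 1*3 + 1*3 = 9.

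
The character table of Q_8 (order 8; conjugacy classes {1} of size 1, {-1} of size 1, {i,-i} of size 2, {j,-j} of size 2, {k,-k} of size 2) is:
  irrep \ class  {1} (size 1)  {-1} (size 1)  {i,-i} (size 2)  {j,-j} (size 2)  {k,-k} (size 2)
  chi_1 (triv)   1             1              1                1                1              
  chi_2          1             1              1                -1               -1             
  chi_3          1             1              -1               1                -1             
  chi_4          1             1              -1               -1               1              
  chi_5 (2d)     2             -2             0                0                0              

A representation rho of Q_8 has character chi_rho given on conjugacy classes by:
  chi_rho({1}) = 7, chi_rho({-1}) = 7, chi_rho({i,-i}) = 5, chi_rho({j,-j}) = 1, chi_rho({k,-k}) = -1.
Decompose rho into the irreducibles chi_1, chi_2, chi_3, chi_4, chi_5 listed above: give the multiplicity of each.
Multiplicities: chi_1: 3, chi_2: 3, chi_3: 1, chi_4: 0, chi_5: 0.

Working: Use <chi_rho, chi> = (1/|G|) sum_C |C| * chi_rho(C) * conj(chi(C)) with |G| = 8 for each irreducible chi in the table:
  <chi_rho, chi_1> = (1/8)[1*(7)*conj(1) + 1*(7)*conj(1) + 2*(5)*conj(1) + 2*(1)*conj(1) + 2*(-1)*conj(1)]
      = (1/8)[(7) + (7) + (10) + (2) + (-2)] = 24/8 = 3
  <chi_rho, chi_2> = (1/8)[1*(7)*conj(1) + 1*(7)*conj(1) + 2*(5)*conj(1) + 2*(1)*conj(-1) + 2*(-1)*conj(-1)]
      = (1/8)[(7) + (7) + (10) + (-2) + (2)] = 24/8 = 3
  <chi_rho, chi_3> = (1/8)[1*(7)*conj(1) + 1*(7)*conj(1) + 2*(5)*conj(-1) + 2*(1)*conj(1) + 2*(-1)*conj(-1)]
      = (1/8)[(7) + (7) + (-10) + (2) + (2)] = 8/8 = 1
  <chi_rho, chi_4> = (1/8)[1*(7)*conj(1) + 1*(7)*conj(1) + 2*(5)*conj(-1) + 2*(1)*conj(-1) + 2*(-1)*conj(1)]
      = (1/8)[(7) + (7) + (-10) + (-2) + (-2)] = 0/8 = 0
  <chi_rho, chi_5> = (1/8)[1*(7)*conj(2) + 1*(7)*conj(-2) + 2*(5)*conj(0) + 2*(1)*conj(0) + 2*(-1)*conj(0)]
      = (1/8)[(14) + (-14) + (0) + (0) + (0)] = 0/8 = 0
Dimension check: dim(rho) = sum (mult * dim) = 3*1 + 3*1 + 1*1 + 0*1 + 0*2 = 7 = chi_rho(e) = 7.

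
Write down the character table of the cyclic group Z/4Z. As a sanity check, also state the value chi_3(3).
Character table of Z/4Z (irreps indexed chi_0,...,chi_3 with chi_k(m) = zeta_4^(k*m), zeta_4 = exp(2*pi*i/4)):
  irrep \ class  {0} (size 1)  {1} (size 1)  {2} (size 1)  {3} (size 1)
  chi_0          1             1             1             1           
  chi_1          1             I             -1            -I          
  chi_2          1             -1            1             -1          
  chi_3          1             -I            -1            I           

Spot check: chi_3(3) = zeta_4^(3*3) = zeta_4^9 = I.

Derivation: Z/4Z is abelian, so all 4 irreducible complex representations are 1-dimensional. They are given by chi_k(m) = zeta_4^(k*m) for k = 0,...,3. Row orthogonality: sum_m chi_k(m) conj(chi_l(m)) = 4 * [k = l].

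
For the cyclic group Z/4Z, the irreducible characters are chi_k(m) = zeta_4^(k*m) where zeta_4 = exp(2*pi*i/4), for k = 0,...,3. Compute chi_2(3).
chi_2(3) = zeta_4^6 = -1

Argument: chi_2(3) = zeta_4^(2*3) = zeta_4^6. Since zeta_4^4 = 1, this equals zeta_4^2 = exp(2*pi*i*2/4) = -1.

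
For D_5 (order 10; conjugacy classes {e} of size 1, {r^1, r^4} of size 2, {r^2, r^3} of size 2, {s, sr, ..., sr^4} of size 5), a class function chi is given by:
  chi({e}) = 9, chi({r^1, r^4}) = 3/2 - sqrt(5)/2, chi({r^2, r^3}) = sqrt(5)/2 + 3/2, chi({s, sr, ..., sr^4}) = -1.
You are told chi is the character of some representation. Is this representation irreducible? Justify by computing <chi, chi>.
Not irreducible (reducible): <chi, chi> = 10 > 1.

Reasoning: <chi, chi> = (1/|G|) sum_C |C| * |chi(C)|^2 = (1/10)[1*|9|^2 + 2*|3/2 - sqrt(5)/2|^2 + 2*|sqrt(5)/2 + 3/2|^2 + 5*|-1|^2]
  = (1/10)[(81) + (7 - 3*sqrt(5)) + (3*sqrt(5) + 7) + (5)] = 100/10 = 10.
A character is irreducible iff <chi, chi> = 1, so this representation is reducible.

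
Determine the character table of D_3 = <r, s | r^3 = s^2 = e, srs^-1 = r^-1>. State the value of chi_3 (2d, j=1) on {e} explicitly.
Conjugacy classes: {e} of size 1, {r^1, r^2} of size 2, {s, sr, ..., sr^2} of size 3.
Character table:
  irrep \ class              {e} (size 1)  {r^1, r^2} (size 2)  {s, sr, ..., sr^2} (size 3)
  chi_1 (triv)               1             1                    1                          
  chi_2 (sign: r->1, s->-1)  1             1                    -1                         
  chi_3 (2d, j=1)            2             -1                   0                          

Spot check: chi_3 (2d, j=1) on {e} = 2.

Derivation: D_3 has order 2*3 = 6 with 3 conjugacy classes, hence 3 irreducibles. Sum of squared dims 1 + 1 + 4 = 6 = |G|. Linear characters come from the abelianisation; the 2-dimensional irreps have character r^k -> 2*cos(2*pi*j*k/3), reflections -> 0.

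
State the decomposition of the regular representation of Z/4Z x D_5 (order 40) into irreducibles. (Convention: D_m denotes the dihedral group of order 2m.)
Each irreducible V_i of dimension d_i appears with multiplicity d_i, i.e. rho_reg = (direct sum over all irreducibles V_i) d_i V_i. The irreducible dimensions for Z/4Z x D_5 are 1, 1, 1, 1, 1, 1, 1, 1, 2, 2, 2, 2, 2, 2, 2, 2: 8 irreducibles of dimension 1, each with multiplicity 1; 8 irreducibles of dimension 2, each with multiplicity 2. Total dimension 8*1*1 + 8*2*2 = 40 = |G|.

Proof sketch: General theorem: in the regular representation of a finite group G, each irreducible appears with multiplicity equal to its dimension. Check: dim(rho_reg) = sum d_i^2 = 1 + 1 + 1 + 1 + 1 + 1 + 1 + 1 + 4 + 4 + 4 + 4 + 4 + 4 + 4 + 4 = 40 = |G|.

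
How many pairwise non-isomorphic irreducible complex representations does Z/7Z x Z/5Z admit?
35

Details: The number of irreducible complex representations of a finite group equals its number of conjugacy classes. Z/7Z x Z/5Z is abelian of order 35, so every element is its own conjugacy class: 35 classes, so Z/7Z x Z/5Z (order 35) has exactly 35 irreducible complex representations.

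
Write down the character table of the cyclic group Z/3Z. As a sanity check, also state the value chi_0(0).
Character table of Z/3Z (irreps indexed chi_0,...,chi_2 with chi_k(m) = zeta_3^(k*m), zeta_3 = exp(2*pi*i/3)):
  irrep \ class  {0} (size 1)  {1} (size 1)    {2} (size 1)  
  chi_0          1             1               1             
  chi_1          1             exp(2*I*pi/3)   exp(-2*I*pi/3)
  chi_2          1             exp(-2*I*pi/3)  exp(2*I*pi/3) 

Spot check: chi_0(0) = zeta_3^(0*0) = zeta_3^0 = 1.

Justification: Z/3Z is abelian, so all 3 irreducible complex representations are 1-dimensional. They are given by chi_k(m) = zeta_3^(k*m) for k = 0,...,2. Row orthogonality: sum_m chi_k(m) conj(chi_l(m)) = 3 * [k = l].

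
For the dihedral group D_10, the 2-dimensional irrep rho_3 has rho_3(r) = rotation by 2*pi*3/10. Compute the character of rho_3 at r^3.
chi_{rho_3}(r^3) = 2*cos(2*pi*3*3/10) = 1/2 + sqrt(5)/2

Why: rho_3(r^3) is rotation by angle 2*pi*3*3/10, whose trace is 2*cos(2*pi*3*3/10) = 1/2 + sqrt(5)/2.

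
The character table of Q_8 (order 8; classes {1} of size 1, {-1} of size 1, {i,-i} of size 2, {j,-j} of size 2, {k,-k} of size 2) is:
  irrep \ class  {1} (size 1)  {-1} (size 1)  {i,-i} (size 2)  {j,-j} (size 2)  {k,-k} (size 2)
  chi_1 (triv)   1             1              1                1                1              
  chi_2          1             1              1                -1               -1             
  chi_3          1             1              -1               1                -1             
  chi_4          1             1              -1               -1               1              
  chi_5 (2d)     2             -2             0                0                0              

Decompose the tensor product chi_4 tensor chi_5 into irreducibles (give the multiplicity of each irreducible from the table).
chi_4 tensor chi_5 = chi_5 (all other irreducibles have multiplicity 0).

Derivation: The character of a tensor product is the pointwise product (chi_4 * chi_5)(C) = chi_4(C) * chi_5(C):
  {1}: (1)*(2), {-1}: (1)*(-2), {i,-i}: (-1)*(0), {j,-j}: (-1)*(0), {k,-k}: (1)*(0)
so (chi_4 * chi_5) takes values
  {1} -> 2, {-1} -> -2, {i,-i} -> 0, {j,-j} -> 0, {k,-k} -> 0.
Now take the inner product of this character with each irreducible chi from the table, <chi_4*chi_5, chi> = (1/8) sum_C |C| (chi_4*chi_5)(C) conj(chi(C)):
  <chi_4*chi_5, chi_1> = (1/8)[1*(2)*conj(1) + 1*(-2)*conj(1) + 2*(0)*conj(1) + 2*(0)*conj(1) + 2*(0)*conj(1)]
      = (1/8)[(2) + (-2) + (0) + (0) + (0)] = 0/8 = 0
  <chi_4*chi_5, chi_2> = (1/8)[1*(2)*conj(1) + 1*(-2)*conj(1) + 2*(0)*conj(1) + 2*(0)*conj(-1) + 2*(0)*conj(-1)]
      = (1/8)[(2) + (-2) + (0) + (0) + (0)] = 0/8 = 0
  <chi_4*chi_5, chi_3> = (1/8)[1*(2)*conj(1) + 1*(-2)*conj(1) + 2*(0)*conj(-1) + 2*(0)*conj(1) + 2*(0)*conj(-1)]
      = (1/8)[(2) + (-2) + (0) + (0) + (0)] = 0/8 = 0
  <chi_4*chi_5, chi_4> = (1/8)[1*(2)*conj(1) + 1*(-2)*conj(1) + 2*(0)*conj(-1) + 2*(0)*conj(-1) + 2*(0)*conj(1)]
      = (1/8)[(2) + (-2) + (0) + (0) + (0)] = 0/8 = 0
  <chi_4*chi_5, chi_5> = (1/8)[1*(2)*conj(2) + 1*(-2)*conj(-2) + 2*(0)*conj(0) + 2*(0)*conj(0) + 2*(0)*conj(0)]
      = (1/8)[(4) + (4) + (0) + (0) + (0)] = 8/8 = 1
Hence the multiplicities are chi_5: 1. Dimension check: dim(chi_4)*dim(chi_5) = 1*2 = 2 and sum (mult * dim) = 1*2 = 2.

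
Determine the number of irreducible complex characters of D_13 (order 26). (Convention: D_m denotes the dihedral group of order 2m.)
8

Reasoning: The number of irreducible complex representations of a finite group equals its number of conjugacy classes. D_13 has 8 conjugacy classes ((n+3)/2 for n odd), so D_13 (order 26) has exactly 8 irreducible complex representations.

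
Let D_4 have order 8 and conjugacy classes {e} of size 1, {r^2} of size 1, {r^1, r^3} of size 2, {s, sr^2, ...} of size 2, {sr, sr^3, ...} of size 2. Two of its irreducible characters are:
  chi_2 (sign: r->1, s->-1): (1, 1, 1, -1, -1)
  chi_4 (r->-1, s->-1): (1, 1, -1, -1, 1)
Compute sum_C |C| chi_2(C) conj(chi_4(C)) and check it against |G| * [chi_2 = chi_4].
Sum = 0; so <chi_2, chi_4> = 0 (distinct irreducibles are orthogonal).

Reasoning: Compute term by term over conjugacy classes (|C| * chi_2(C) * conj(chi_4(C))):
  1*(1)*conj(1) + 1*(1)*conj(1) + 2*(1)*conj(-1) + 2*(-1)*conj(-1) + 2*(-1)*conj(1)
  = (1) + (1) + (-2) + (2) + (-2)
  = 0.
Dividing by |G| = 8 gives 0/8 = 0, matching the row-orthogonality relation <chi_2, chi_4> = [chi_2 = chi_4].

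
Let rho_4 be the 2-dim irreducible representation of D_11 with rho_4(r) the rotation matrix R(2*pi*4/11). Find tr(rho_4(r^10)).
chi_{rho_4}(r^10) = 2*cos(2*pi*4*10/11) = -2*cos(3*pi/11)

Why: rho_4(r^10) is rotation by angle 2*pi*4*10/11, whose trace is 2*cos(2*pi*4*10/11) = -2*cos(3*pi/11).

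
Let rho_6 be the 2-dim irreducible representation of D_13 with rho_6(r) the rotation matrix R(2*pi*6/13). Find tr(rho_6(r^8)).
chi_{rho_6}(r^8) = 2*cos(2*pi*6*8/13) = -2*cos(5*pi/13)

Details: rho_6(r^8) is rotation by angle 2*pi*6*8/13, whose trace is 2*cos(2*pi*6*8/13) = -2*cos(5*pi/13).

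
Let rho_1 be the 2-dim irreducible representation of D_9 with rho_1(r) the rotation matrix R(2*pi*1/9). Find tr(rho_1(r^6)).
chi_{rho_1}(r^6) = 2*cos(2*pi*1*6/9) = -1

Why: rho_1(r^6) is rotation by angle 2*pi*1*6/9, whose trace is 2*cos(2*pi*1*6/9) = -1.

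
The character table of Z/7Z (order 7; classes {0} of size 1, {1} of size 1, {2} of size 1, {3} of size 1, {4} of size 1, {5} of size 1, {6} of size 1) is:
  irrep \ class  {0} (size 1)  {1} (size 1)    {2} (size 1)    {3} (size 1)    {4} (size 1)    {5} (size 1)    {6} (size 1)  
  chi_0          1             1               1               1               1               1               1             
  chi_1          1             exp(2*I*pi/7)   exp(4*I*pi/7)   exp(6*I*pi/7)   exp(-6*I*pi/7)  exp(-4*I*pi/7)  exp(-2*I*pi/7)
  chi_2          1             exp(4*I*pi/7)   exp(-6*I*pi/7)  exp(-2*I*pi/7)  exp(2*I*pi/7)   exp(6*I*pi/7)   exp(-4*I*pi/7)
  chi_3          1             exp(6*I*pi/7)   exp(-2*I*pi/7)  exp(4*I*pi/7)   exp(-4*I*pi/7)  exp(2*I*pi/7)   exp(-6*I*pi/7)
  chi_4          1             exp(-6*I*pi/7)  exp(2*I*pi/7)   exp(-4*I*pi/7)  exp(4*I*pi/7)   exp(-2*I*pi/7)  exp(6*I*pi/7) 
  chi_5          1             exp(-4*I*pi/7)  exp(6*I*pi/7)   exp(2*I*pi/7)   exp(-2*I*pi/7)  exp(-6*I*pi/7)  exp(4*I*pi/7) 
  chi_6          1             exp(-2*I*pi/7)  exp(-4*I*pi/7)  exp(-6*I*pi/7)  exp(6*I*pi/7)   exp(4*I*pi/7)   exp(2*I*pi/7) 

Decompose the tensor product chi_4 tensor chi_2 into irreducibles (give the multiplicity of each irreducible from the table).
chi_4 tensor chi_2 = chi_6 (all other irreducibles have multiplicity 0).

Explanation: The character of a tensor product is the pointwise product (chi_4 * chi_2)(C) = chi_4(C) * chi_2(C):
  {0}: (1)*(1), {1}: (exp(-6*I*pi/7))*(exp(4*I*pi/7)), {2}: (exp(2*I*pi/7))*(exp(-6*I*pi/7)), {3}: (exp(-4*I*pi/7))*(exp(-2*I*pi/7)), {4}: (exp(4*I*pi/7))*(exp(2*I*pi/7)), {5}: (exp(-2*I*pi/7))*(exp(6*I*pi/7)), {6}: (exp(6*I*pi/7))*(exp(-4*I*pi/7))
so (chi_4 * chi_2) takes values
  {0} -> 1, {1} -> exp(-2*I*pi/7), {2} -> exp(-4*I*pi/7), {3} -> exp(-6*I*pi/7), {4} -> exp(6*I*pi/7), {5} -> exp(4*I*pi/7), {6} -> exp(2*I*pi/7).
Now take the inner product of this character with each irreducible chi from the table, <chi_4*chi_2, chi> = (1/7) sum_C |C| (chi_4*chi_2)(C) conj(chi(C)):
  <chi_4*chi_2, chi_0> = (1/7)[1*(1)*conj(1) + 1*(exp(-2*I*pi/7))*conj(1) + 1*(exp(-4*I*pi/7))*conj(1) + 1*(exp(-6*I*pi/7))*conj(1) + 1*(exp(6*I*pi/7))*conj(1) + 1*(exp(4*I*pi/7))*conj(1) + 1*(exp(2*I*pi/7))*conj(1)]
      = (1/7)[(1) + (exp(-2*I*pi/7)) + (exp(-4*I*pi/7)) + (exp(-6*I*pi/7)) + (exp(6*I*pi/7)) + (exp(4*I*pi/7)) + (exp(2*I*pi/7))] = 0/7 = 0
  <chi_4*chi_2, chi_1> = (1/7)[1*(1)*conj(1) + 1*(exp(-2*I*pi/7))*conj(exp(2*I*pi/7)) + 1*(exp(-4*I*pi/7))*conj(exp(4*I*pi/7)) + 1*(exp(-6*I*pi/7))*conj(exp(6*I*pi/7)) + 1*(exp(6*I*pi/7))*conj(exp(-6*I*pi/7)) + 1*(exp(4*I*pi/7))*conj(exp(-4*I*pi/7)) + 1*(exp(2*I*pi/7))*conj(exp(-2*I*pi/7))]
      = (1/7)[(1) + (exp(-4*I*pi/7)) + (exp(6*I*pi/7)) + (exp(2*I*pi/7)) + (exp(-2*I*pi/7)) + (exp(-6*I*pi/7)) + (exp(4*I*pi/7))] = 0/7 = 0
  <chi_4*chi_2, chi_2> = (1/7)[1*(1)*conj(1) + 1*(exp(-2*I*pi/7))*conj(exp(4*I*pi/7)) + 1*(exp(-4*I*pi/7))*conj(exp(-6*I*pi/7)) + 1*(exp(-6*I*pi/7))*conj(exp(-2*I*pi/7)) + 1*(exp(6*I*pi/7))*conj(exp(2*I*pi/7)) + 1*(exp(4*I*pi/7))*conj(exp(6*I*pi/7)) + 1*(exp(2*I*pi/7))*conj(exp(-4*I*pi/7))]
      = (1/7)[(1) + (exp(-6*I*pi/7)) + (exp(2*I*pi/7)) + (exp(-4*I*pi/7)) + (exp(4*I*pi/7)) + (exp(-2*I*pi/7)) + (exp(6*I*pi/7))] = 0/7 = 0
  <chi_4*chi_2, chi_3> = (1/7)[1*(1)*conj(1) + 1*(exp(-2*I*pi/7))*conj(exp(6*I*pi/7)) + 1*(exp(-4*I*pi/7))*conj(exp(-2*I*pi/7)) + 1*(exp(-6*I*pi/7))*conj(exp(4*I*pi/7)) + 1*(exp(6*I*pi/7))*conj(exp(-4*I*pi/7)) + 1*(exp(4*I*pi/7))*conj(exp(2*I*pi/7)) + 1*(exp(2*I*pi/7))*conj(exp(-6*I*pi/7))]
      = (1/7)[(1) + (exp(6*I*pi/7)) + (exp(-2*I*pi/7)) + (exp(4*I*pi/7)) + (exp(-4*I*pi/7)) + (exp(2*I*pi/7)) + (exp(-6*I*pi/7))] = 0/7 = 0
  <chi_4*chi_2, chi_4> = (1/7)[1*(1)*conj(1) + 1*(exp(-2*I*pi/7))*conj(exp(-6*I*pi/7)) + 1*(exp(-4*I*pi/7))*conj(exp(2*I*pi/7)) + 1*(exp(-6*I*pi/7))*conj(exp(-4*I*pi/7)) + 1*(exp(6*I*pi/7))*conj(exp(4*I*pi/7)) + 1*(exp(4*I*pi/7))*conj(exp(-2*I*pi/7)) + 1*(exp(2*I*pi/7))*conj(exp(6*I*pi/7))]
      = (1/7)[(1) + (exp(4*I*pi/7)) + (exp(-6*I*pi/7)) + (exp(-2*I*pi/7)) + (exp(2*I*pi/7)) + (exp(6*I*pi/7)) + (exp(-4*I*pi/7))] = 0/7 = 0
  <chi_4*chi_2, chi_5> = (1/7)[1*(1)*conj(1) + 1*(exp(-2*I*pi/7))*conj(exp(-4*I*pi/7)) + 1*(exp(-4*I*pi/7))*conj(exp(6*I*pi/7)) + 1*(exp(-6*I*pi/7))*conj(exp(2*I*pi/7)) + 1*(exp(6*I*pi/7))*conj(exp(-2*I*pi/7)) + 1*(exp(4*I*pi/7))*conj(exp(-6*I*pi/7)) + 1*(exp(2*I*pi/7))*conj(exp(4*I*pi/7))]
      = (1/7)[(1) + (exp(2*I*pi/7)) + (exp(4*I*pi/7)) + (exp(6*I*pi/7)) + (exp(-6*I*pi/7)) + (exp(-4*I*pi/7)) + (exp(-2*I*pi/7))] = 0/7 = 0
  <chi_4*chi_2, chi_6> = (1/7)[1*(1)*conj(1) + 1*(exp(-2*I*pi/7))*conj(exp(-2*I*pi/7)) + 1*(exp(-4*I*pi/7))*conj(exp(-4*I*pi/7)) + 1*(exp(-6*I*pi/7))*conj(exp(-6*I*pi/7)) + 1*(exp(6*I*pi/7))*conj(exp(6*I*pi/7)) + 1*(exp(4*I*pi/7))*conj(exp(4*I*pi/7)) + 1*(exp(2*I*pi/7))*conj(exp(2*I*pi/7))]
      = (1/7)[(1) + (1) + (1) + (1) + (1) + (1) + (1)] = 7/7 = 1
(Exp terms are combined using exp(i*s)*conj(exp(i*t)) = exp(i*(s-t)), and sums of them are collapsed using the identity that for every m > 1 the m distinct m-th roots of unity sum to 0, e.g. 1 + exp(2*I*pi/3) + exp(-2*I*pi/3) = 0.)
Hence the multiplicities are chi_6: 1. Dimension check: dim(chi_4)*dim(chi_2) = 1*1 = 1 and sum (mult * dim) = 1*1 = 1.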